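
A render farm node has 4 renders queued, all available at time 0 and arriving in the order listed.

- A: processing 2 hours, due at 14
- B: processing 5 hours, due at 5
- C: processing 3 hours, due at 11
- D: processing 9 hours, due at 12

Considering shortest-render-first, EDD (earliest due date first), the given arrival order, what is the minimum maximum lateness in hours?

5

SPT (increasing processing time): A C B D.
A: 0→2, due 14, lateness -12
C: 2→5, due 11, lateness -6
B: 5→10, due 5, lateness 5
D: 10→19, due 12, lateness 7
Maximum = 7.
EDD (increasing due date): B C D A.
B: 0→5, due 5, lateness 0
C: 5→8, due 11, lateness -3
D: 8→17, due 12, lateness 5
A: 17→19, due 14, lateness 5
Maximum = 5.
FIFO (arrival order): A B C D.
A: 0→2, due 14, lateness -12
B: 2→7, due 5, lateness 2
C: 7→10, due 11, lateness -1
D: 10→19, due 12, lateness 7
Maximum = 7.
SPT 7, EDD 5, FIFO 7 → minimum 5.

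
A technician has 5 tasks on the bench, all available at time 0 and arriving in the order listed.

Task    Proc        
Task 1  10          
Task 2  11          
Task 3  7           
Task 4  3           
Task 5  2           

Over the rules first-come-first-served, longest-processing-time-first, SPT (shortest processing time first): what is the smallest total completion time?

74

FIFO (arrival order): Task 1 Task 2 Task 3 Task 4 Task 5.
Task 1: 0→10
Task 2: 10→21
Task 3: 21→28
Task 4: 28→31
Task 5: 31→33
Sum = 10+21+28+31+33 = 123.
LPT (decreasing processing time): Task 2 Task 1 Task 3 Task 4 Task 5.
Task 2: 0→11
Task 1: 11→21
Task 3: 21→28
Task 4: 28→31
Task 5: 31→33
Sum = 11+21+28+31+33 = 124.
SPT (increasing processing time): Task 5 Task 4 Task 3 Task 1 Task 2.
Task 5: 0→2
Task 4: 2→5
Task 3: 5→12
Task 1: 12→22
Task 2: 22→33
Sum = 2+5+12+22+33 = 74.
FIFO 123, LPT 124, SPT 74 → minimum 74.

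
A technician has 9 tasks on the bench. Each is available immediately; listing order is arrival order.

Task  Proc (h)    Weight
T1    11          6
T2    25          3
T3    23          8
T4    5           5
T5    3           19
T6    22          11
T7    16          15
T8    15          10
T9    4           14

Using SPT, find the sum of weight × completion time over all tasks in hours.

SPT (increasing processing time): T5 T9 T4 T1 T8 T7 T6 T3 T2.
T5: finishes 3, weight 19, w·C = 57
T9: finishes 7, weight 14, w·C = 98
T4: finishes 12, weight 5, w·C = 60
T1: finishes 23, weight 6, w·C = 138
T8: finishes 38, weight 10, w·C = 380
T7: finishes 54, weight 15, w·C = 810
T6: finishes 76, weight 11, w·C = 836
T3: finishes 99, weight 8, w·C = 792
T2: finishes 124, weight 3, w·C = 372
Sum = 57+98+60+138+380+810+836+792+372 = 3543.

3543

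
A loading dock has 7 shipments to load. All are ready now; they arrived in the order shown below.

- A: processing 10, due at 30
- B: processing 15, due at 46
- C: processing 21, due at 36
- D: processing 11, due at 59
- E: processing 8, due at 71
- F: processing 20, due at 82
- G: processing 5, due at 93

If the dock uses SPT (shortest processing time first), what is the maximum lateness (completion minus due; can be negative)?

SPT (increasing processing time): G E A D B F C.
G: 0→5, due 93, lateness -88
E: 5→13, due 71, lateness -58
A: 13→23, due 30, lateness -7
D: 23→34, due 59, lateness -25
B: 34→49, due 46, lateness 3
F: 49→69, due 82, lateness -13
C: 69→90, due 36, lateness 54
Maximum = 54.

54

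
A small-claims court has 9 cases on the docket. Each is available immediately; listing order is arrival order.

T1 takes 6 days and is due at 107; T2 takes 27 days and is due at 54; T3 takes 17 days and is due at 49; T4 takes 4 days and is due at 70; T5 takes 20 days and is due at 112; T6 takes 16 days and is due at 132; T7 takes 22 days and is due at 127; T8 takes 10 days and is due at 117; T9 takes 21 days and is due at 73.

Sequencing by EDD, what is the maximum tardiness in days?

EDD (increasing due date): T3 T2 T4 T9 T1 T5 T8 T7 T6.
T3: 0→17, due 49, tardiness 0
T2: 17→44, due 54, tardiness 0
T4: 44→48, due 70, tardiness 0
T9: 48→69, due 73, tardiness 0
T1: 69→75, due 107, tardiness 0
T5: 75→95, due 112, tardiness 0
T8: 95→105, due 117, tardiness 0
T7: 105→127, due 127, tardiness 0
T6: 127→143, due 132, tardiness 11
Maximum = 11.

11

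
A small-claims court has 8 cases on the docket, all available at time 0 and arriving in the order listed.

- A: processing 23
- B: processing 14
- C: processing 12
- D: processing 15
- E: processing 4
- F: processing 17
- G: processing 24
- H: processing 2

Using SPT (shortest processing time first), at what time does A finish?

87

SPT (increasing processing time): H E C B D F A G.
H: 0→2
E: 2→6
C: 6→18
B: 18→32
D: 32→47
F: 47→64
A: 64→87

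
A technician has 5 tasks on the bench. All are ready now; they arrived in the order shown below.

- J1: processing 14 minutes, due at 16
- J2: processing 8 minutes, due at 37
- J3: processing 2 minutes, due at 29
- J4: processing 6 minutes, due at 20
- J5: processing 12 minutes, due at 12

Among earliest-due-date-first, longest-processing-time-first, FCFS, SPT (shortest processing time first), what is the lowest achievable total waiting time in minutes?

EDD (increasing due date): J5 J1 J4 J3 J2.
J5: waits 0, runs 0→12
J1: waits 12, runs 12→26
J4: waits 26, runs 26→32
J3: waits 32, runs 32→34
J2: waits 34, runs 34→42
Sum = 0+12+26+32+34 = 104.
LPT (decreasing processing time): J1 J5 J2 J4 J3.
J1: waits 0, runs 0→14
J5: waits 14, runs 14→26
J2: waits 26, runs 26→34
J4: waits 34, runs 34→40
J3: waits 40, runs 40→42
Sum = 0+14+26+34+40 = 114.
FIFO (arrival order): J1 J2 J3 J4 J5.
J1: waits 0, runs 0→14
J2: waits 14, runs 14→22
J3: waits 22, runs 22→24
J4: waits 24, runs 24→30
J5: waits 30, runs 30→42
Sum = 0+14+22+24+30 = 90.
SPT (increasing processing time): J3 J4 J2 J5 J1.
J3: waits 0, runs 0→2
J4: waits 2, runs 2→8
J2: waits 8, runs 8→16
J5: waits 16, runs 16→28
J1: waits 28, runs 28→42
Sum = 0+2+8+16+28 = 54.
EDD 104, LPT 114, FIFO 90, SPT 54 → minimum 54.

54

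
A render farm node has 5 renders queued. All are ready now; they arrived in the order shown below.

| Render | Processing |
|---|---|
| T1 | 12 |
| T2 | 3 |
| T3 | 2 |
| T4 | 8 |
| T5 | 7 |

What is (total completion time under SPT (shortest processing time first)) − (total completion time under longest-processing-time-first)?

-50

SPT (increasing processing time): T3 T2 T5 T4 T1.
T3: 0→2
T2: 2→5
T5: 5→12
T4: 12→20
T1: 20→32
Sum = 2+5+12+20+32 = 71.
LPT (decreasing processing time): T1 T4 T5 T2 T3.
T1: 0→12
T4: 12→20
T5: 20→27
T2: 27→30
T3: 30→32
Sum = 12+20+27+30+32 = 121.
Difference = 71 − 121 = -50.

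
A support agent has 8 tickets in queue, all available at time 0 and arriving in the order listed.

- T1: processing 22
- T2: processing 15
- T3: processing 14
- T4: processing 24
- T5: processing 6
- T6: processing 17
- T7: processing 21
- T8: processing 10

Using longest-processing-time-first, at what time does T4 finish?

24

LPT (decreasing processing time): T4 T1 T7 T6 T2 T3 T8 T5.
T4: 0→24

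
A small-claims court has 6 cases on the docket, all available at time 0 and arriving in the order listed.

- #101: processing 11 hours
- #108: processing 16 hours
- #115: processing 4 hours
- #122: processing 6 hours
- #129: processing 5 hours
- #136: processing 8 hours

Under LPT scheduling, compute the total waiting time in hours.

165

LPT (decreasing processing time): #108 #101 #136 #122 #129 #115.
#108: waits 0, runs 0→16
#101: waits 16, runs 16→27
#136: waits 27, runs 27→35
#122: waits 35, runs 35→41
#129: waits 41, runs 41→46
#115: waits 46, runs 46→50
Sum = 0+16+27+35+41+46 = 165.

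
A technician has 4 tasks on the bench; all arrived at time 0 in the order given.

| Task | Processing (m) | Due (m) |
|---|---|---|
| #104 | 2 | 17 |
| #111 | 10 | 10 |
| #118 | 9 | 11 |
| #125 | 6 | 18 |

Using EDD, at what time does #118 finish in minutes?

EDD (increasing due date): #111 #118 #104 #125.
#111: 0→10
#118: 10→19

19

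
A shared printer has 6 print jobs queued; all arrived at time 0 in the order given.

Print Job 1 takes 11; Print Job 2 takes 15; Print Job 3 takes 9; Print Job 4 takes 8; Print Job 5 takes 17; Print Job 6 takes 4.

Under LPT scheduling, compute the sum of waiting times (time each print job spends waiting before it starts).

204

LPT (decreasing processing time): Print Job 5 Print Job 2 Print Job 1 Print Job 3 Print Job 4 Print Job 6.
Print Job 5: waits 0, runs 0→17
Print Job 2: waits 17, runs 17→32
Print Job 1: waits 32, runs 32→43
Print Job 3: waits 43, runs 43→52
Print Job 4: waits 52, runs 52→60
Print Job 6: waits 60, runs 60→64
Sum = 0+17+32+43+52+60 = 204.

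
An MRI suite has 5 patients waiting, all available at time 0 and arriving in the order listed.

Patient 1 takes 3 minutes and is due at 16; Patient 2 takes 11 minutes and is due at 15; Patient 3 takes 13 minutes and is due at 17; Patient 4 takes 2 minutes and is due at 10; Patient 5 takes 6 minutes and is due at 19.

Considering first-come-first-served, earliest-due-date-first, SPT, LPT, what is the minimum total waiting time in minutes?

FIFO (arrival order): Patient 1 Patient 2 Patient 3 Patient 4 Patient 5.
Patient 1: waits 0, runs 0→3
Patient 2: waits 3, runs 3→14
Patient 3: waits 14, runs 14→27
Patient 4: waits 27, runs 27→29
Patient 5: waits 29, runs 29→35
Sum = 0+3+14+27+29 = 73.
EDD (increasing due date): Patient 4 Patient 2 Patient 1 Patient 3 Patient 5.
Patient 4: waits 0, runs 0→2
Patient 2: waits 2, runs 2→13
Patient 1: waits 13, runs 13→16
Patient 3: waits 16, runs 16→29
Patient 5: waits 29, runs 29→35
Sum = 0+2+13+16+29 = 60.
SPT (increasing processing time): Patient 4 Patient 1 Patient 5 Patient 2 Patient 3.
Patient 4: waits 0, runs 0→2
Patient 1: waits 2, runs 2→5
Patient 5: waits 5, runs 5→11
Patient 2: waits 11, runs 11→22
Patient 3: waits 22, runs 22→35
Sum = 0+2+5+11+22 = 40.
LPT (decreasing processing time): Patient 3 Patient 2 Patient 5 Patient 1 Patient 4.
Patient 3: waits 0, runs 0→13
Patient 2: waits 13, runs 13→24
Patient 5: waits 24, runs 24→30
Patient 1: waits 30, runs 30→33
Patient 4: waits 33, runs 33→35
Sum = 0+13+24+30+33 = 100.
FIFO 73, EDD 60, SPT 40, LPT 100 → minimum 40.

40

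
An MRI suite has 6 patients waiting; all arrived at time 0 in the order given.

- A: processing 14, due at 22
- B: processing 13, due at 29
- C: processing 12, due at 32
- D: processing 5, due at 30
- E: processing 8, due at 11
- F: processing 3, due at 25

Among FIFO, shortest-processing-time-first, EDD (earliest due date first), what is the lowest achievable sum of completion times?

151

FIFO (arrival order): A B C D E F.
A: 0→14
B: 14→27
C: 27→39
D: 39→44
E: 44→52
F: 52→55
Sum = 14+27+39+44+52+55 = 231.
SPT (increasing processing time): F D E C B A.
F: 0→3
D: 3→8
E: 8→16
C: 16→28
B: 28→41
A: 41→55
Sum = 3+8+16+28+41+55 = 151.
EDD (increasing due date): E A F B D C.
E: 0→8
A: 8→22
F: 22→25
B: 25→38
D: 38→43
C: 43→55
Sum = 8+22+25+38+43+55 = 191.
FIFO 231, SPT 151, EDD 191 → minimum 151.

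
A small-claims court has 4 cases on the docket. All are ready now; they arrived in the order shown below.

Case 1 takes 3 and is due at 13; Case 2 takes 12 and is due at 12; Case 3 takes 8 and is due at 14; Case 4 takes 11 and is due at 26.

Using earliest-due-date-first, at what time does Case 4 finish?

34

EDD (increasing due date): Case 2 Case 1 Case 3 Case 4.
Case 2: 0→12
Case 1: 12→15
Case 3: 15→23
Case 4: 23→34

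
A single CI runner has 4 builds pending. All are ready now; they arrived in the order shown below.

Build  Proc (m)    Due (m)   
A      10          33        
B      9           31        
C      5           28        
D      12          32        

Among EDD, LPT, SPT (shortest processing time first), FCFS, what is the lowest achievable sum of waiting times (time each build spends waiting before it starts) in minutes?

43

EDD (increasing due date): C B D A.
C: waits 0, runs 0→5
B: waits 5, runs 5→14
D: waits 14, runs 14→26
A: waits 26, runs 26→36
Sum = 0+5+14+26 = 45.
LPT (decreasing processing time): D A B C.
D: waits 0, runs 0→12
A: waits 12, runs 12→22
B: waits 22, runs 22→31
C: waits 31, runs 31→36
Sum = 0+12+22+31 = 65.
SPT (increasing processing time): C B A D.
C: waits 0, runs 0→5
B: waits 5, runs 5→14
A: waits 14, runs 14→24
D: waits 24, runs 24→36
Sum = 0+5+14+24 = 43.
FIFO (arrival order): A B C D.
A: waits 0, runs 0→10
B: waits 10, runs 10→19
C: waits 19, runs 19→24
D: waits 24, runs 24→36
Sum = 0+10+19+24 = 53.
EDD 45, LPT 65, SPT 43, FIFO 53 → minimum 43.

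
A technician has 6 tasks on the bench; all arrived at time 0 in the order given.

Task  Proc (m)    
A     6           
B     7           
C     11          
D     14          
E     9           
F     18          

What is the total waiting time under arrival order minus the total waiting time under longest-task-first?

FIFO (arrival order): A B C D E F.
A: waits 0, runs 0→6
B: waits 6, runs 6→13
C: waits 13, runs 13→24
D: waits 24, runs 24→38
E: waits 38, runs 38→47
F: waits 47, runs 47→65
Sum = 0+6+13+24+38+47 = 128.
LPT (decreasing processing time): F D C E B A.
F: waits 0, runs 0→18
D: waits 18, runs 18→32
C: waits 32, runs 32→43
E: waits 43, runs 43→52
B: waits 52, runs 52→59
A: waits 59, runs 59→65
Sum = 0+18+32+43+52+59 = 204.
Difference = 128 − 204 = -76.

-76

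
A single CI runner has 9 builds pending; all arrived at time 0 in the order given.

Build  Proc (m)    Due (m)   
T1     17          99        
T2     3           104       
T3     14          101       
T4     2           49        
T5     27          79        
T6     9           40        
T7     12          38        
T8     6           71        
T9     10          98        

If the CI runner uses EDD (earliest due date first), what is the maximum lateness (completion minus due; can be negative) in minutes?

-4

EDD (increasing due date): T7 T6 T4 T8 T5 T9 T1 T3 T2.
T7: 0→12, due 38, lateness -26
T6: 12→21, due 40, lateness -19
T4: 21→23, due 49, lateness -26
T8: 23→29, due 71, lateness -42
T5: 29→56, due 79, lateness -23
T9: 56→66, due 98, lateness -32
T1: 66→83, due 99, lateness -16
T3: 83→97, due 101, lateness -4
T2: 97→100, due 104, lateness -4
Maximum = -4.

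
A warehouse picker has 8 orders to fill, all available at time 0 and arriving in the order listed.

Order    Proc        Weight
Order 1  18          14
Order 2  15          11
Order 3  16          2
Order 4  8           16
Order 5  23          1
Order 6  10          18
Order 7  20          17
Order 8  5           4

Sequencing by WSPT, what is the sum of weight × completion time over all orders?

WSPT (decreasing weight/processing-time ratio): Order 4 Order 6 Order 7 Order 8 Order 1 Order 2 Order 3 Order 5.
Order 4: finishes 8, weight 16, w·C = 128
Order 6: finishes 18, weight 18, w·C = 324
Order 7: finishes 38, weight 17, w·C = 646
Order 8: finishes 43, weight 4, w·C = 172
Order 1: finishes 61, weight 14, w·C = 854
Order 2: finishes 76, weight 11, w·C = 836
Order 3: finishes 92, weight 2, w·C = 184
Order 5: finishes 115, weight 1, w·C = 115
Sum = 128+324+646+172+854+836+184+115 = 3259.

3259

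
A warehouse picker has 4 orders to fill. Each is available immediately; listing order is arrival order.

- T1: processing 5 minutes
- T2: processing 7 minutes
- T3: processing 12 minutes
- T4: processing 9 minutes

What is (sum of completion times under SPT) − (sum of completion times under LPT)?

-23

SPT (increasing processing time): T1 T2 T4 T3.
T1: 0→5
T2: 5→12
T4: 12→21
T3: 21→33
Sum = 5+12+21+33 = 71.
LPT (decreasing processing time): T3 T4 T2 T1.
T3: 0→12
T4: 12→21
T2: 21→28
T1: 28→33
Sum = 12+21+28+33 = 94.
Difference = 71 − 94 = -23.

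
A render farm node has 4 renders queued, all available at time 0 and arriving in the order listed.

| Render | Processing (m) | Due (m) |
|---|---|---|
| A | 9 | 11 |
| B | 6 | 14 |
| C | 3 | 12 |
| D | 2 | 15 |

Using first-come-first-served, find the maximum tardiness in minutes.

FIFO (arrival order): A B C D.
A: 0→9, due 11, tardiness 0
B: 9→15, due 14, tardiness 1
C: 15→18, due 12, tardiness 6
D: 18→20, due 15, tardiness 5
Maximum = 6.

6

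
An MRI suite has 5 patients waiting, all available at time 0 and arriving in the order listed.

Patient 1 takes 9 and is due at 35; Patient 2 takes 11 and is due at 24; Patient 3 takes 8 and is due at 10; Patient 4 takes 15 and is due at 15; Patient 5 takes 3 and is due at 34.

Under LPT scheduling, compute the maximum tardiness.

33

LPT (decreasing processing time): Patient 4 Patient 2 Patient 1 Patient 3 Patient 5.
Patient 4: 0→15, due 15, tardiness 0
Patient 2: 15→26, due 24, tardiness 2
Patient 1: 26→35, due 35, tardiness 0
Patient 3: 35→43, due 10, tardiness 33
Patient 5: 43→46, due 34, tardiness 12
Maximum = 33.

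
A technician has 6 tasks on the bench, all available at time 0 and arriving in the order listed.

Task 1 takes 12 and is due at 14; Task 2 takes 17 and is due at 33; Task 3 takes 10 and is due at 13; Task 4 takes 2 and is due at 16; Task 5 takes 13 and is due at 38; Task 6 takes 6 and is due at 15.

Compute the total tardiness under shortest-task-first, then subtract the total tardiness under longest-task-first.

-101

SPT (increasing processing time): Task 4 Task 6 Task 3 Task 1 Task 5 Task 2.
Task 4: 0→2, due 16, tardiness 0
Task 6: 2→8, due 15, tardiness 0
Task 3: 8→18, due 13, tardiness 5
Task 1: 18→30, due 14, tardiness 16
Task 5: 30→43, due 38, tardiness 5
Task 2: 43→60, due 33, tardiness 27
Sum = 0+0+5+16+5+27 = 53.
LPT (decreasing processing time): Task 2 Task 5 Task 1 Task 3 Task 6 Task 4.
Task 2: 0→17, due 33, tardiness 0
Task 5: 17→30, due 38, tardiness 0
Task 1: 30→42, due 14, tardiness 28
Task 3: 42→52, due 13, tardiness 39
Task 6: 52→58, due 15, tardiness 43
Task 4: 58→60, due 16, tardiness 44
Sum = 0+0+28+39+43+44 = 154.
Difference = 53 − 154 = -101.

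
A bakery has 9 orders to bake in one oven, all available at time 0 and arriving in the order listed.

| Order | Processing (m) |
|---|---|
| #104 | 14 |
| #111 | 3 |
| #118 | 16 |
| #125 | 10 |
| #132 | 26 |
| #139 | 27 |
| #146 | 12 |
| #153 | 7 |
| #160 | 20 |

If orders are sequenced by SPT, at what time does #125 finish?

20

SPT (increasing processing time): #111 #153 #125 #146 #104 #118 #160 #132 #139.
#111: 0→3
#153: 3→10
#125: 10→20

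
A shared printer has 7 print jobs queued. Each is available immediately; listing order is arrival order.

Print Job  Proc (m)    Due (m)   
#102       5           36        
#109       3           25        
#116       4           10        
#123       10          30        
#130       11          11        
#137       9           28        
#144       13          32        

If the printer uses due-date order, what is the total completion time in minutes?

EDD (increasing due date): #116 #130 #109 #137 #123 #144 #102.
#116: 0→4
#130: 4→15
#109: 15→18
#137: 18→27
#123: 27→37
#144: 37→50
#102: 50→55
Sum = 4+15+18+27+37+50+55 = 206.

206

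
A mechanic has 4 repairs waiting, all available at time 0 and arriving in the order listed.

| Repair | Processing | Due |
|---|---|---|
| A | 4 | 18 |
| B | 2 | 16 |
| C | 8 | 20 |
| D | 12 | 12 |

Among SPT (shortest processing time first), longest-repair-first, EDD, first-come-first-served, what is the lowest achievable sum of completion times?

SPT (increasing processing time): B A C D.
B: 0→2
A: 2→6
C: 6→14
D: 14→26
Sum = 2+6+14+26 = 48.
LPT (decreasing processing time): D C A B.
D: 0→12
C: 12→20
A: 20→24
B: 24→26
Sum = 12+20+24+26 = 82.
EDD (increasing due date): D B A C.
D: 0→12
B: 12→14
A: 14→18
C: 18→26
Sum = 12+14+18+26 = 70.
FIFO (arrival order): A B C D.
A: 0→4
B: 4→6
C: 6→14
D: 14→26
Sum = 4+6+14+26 = 50.
SPT 48, LPT 82, EDD 70, FIFO 50 → minimum 48.

48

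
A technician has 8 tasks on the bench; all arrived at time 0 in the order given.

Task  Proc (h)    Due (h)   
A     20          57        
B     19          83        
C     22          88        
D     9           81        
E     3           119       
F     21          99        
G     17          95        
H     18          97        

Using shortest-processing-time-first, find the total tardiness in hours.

78

SPT (increasing processing time): E D G H B A F C.
E: 0→3, due 119, tardiness 0
D: 3→12, due 81, tardiness 0
G: 12→29, due 95, tardiness 0
H: 29→47, due 97, tardiness 0
B: 47→66, due 83, tardiness 0
A: 66→86, due 57, tardiness 29
F: 86→107, due 99, tardiness 8
C: 107→129, due 88, tardiness 41
Sum = 0+0+0+0+0+29+8+41 = 78.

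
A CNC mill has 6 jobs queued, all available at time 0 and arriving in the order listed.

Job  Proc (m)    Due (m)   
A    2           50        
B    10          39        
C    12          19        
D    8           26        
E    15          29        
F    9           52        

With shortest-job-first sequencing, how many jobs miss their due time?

2

SPT (increasing processing time): A D F B C E.
A: 0→2, due 50, tardiness 0
D: 2→10, due 26, tardiness 0
F: 10→19, due 52, tardiness 0
B: 19→29, due 39, tardiness 0
C: 29→41, due 19, tardiness 22
E: 41→56, due 29, tardiness 27
Late jobs: 2.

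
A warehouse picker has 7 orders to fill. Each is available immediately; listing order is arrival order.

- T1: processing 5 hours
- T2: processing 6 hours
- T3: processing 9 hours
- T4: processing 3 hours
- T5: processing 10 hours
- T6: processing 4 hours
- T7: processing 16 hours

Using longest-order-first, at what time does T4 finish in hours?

53

LPT (decreasing processing time): T7 T5 T3 T2 T1 T6 T4.
T7: 0→16
T5: 16→26
T3: 26→35
T2: 35→41
T1: 41→46
T6: 46→50
T4: 50→53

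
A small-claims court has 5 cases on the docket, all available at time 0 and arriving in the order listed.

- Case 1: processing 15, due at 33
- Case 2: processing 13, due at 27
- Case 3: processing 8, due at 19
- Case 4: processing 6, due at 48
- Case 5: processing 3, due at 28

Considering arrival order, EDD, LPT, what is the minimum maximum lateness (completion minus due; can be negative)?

6

FIFO (arrival order): Case 1 Case 2 Case 3 Case 4 Case 5.
Case 1: 0→15, due 33, lateness -18
Case 2: 15→28, due 27, lateness 1
Case 3: 28→36, due 19, lateness 17
Case 4: 36→42, due 48, lateness -6
Case 5: 42→45, due 28, lateness 17
Maximum = 17.
EDD (increasing due date): Case 3 Case 2 Case 5 Case 1 Case 4.
Case 3: 0→8, due 19, lateness -11
Case 2: 8→21, due 27, lateness -6
Case 5: 21→24, due 28, lateness -4
Case 1: 24→39, due 33, lateness 6
Case 4: 39→45, due 48, lateness -3
Maximum = 6.
LPT (decreasing processing time): Case 1 Case 2 Case 3 Case 4 Case 5.
Case 1: 0→15, due 33, lateness -18
Case 2: 15→28, due 27, lateness 1
Case 3: 28→36, due 19, lateness 17
Case 4: 36→42, due 48, lateness -6
Case 5: 42→45, due 28, lateness 17
Maximum = 17.
FIFO 17, EDD 6, LPT 17 → minimum 6.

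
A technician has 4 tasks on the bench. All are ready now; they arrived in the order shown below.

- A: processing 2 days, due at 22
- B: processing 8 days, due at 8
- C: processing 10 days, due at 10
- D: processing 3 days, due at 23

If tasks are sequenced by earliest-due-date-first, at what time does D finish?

23

EDD (increasing due date): B C A D.
B: 0→8
C: 8→18
A: 18→20
D: 20→23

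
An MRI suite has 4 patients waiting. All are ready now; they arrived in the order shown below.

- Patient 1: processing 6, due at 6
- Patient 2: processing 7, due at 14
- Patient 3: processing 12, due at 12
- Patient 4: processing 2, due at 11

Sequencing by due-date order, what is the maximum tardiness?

13

EDD (increasing due date): Patient 1 Patient 4 Patient 3 Patient 2.
Patient 1: 0→6, due 6, tardiness 0
Patient 4: 6→8, due 11, tardiness 0
Patient 3: 8→20, due 12, tardiness 8
Patient 2: 20→27, due 14, tardiness 13
Maximum = 13.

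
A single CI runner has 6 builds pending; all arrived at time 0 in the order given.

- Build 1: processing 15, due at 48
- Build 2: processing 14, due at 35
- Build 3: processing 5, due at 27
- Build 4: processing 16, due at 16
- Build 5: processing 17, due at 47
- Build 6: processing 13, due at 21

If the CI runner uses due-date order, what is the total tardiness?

EDD (increasing due date): Build 4 Build 6 Build 3 Build 2 Build 5 Build 1.
Build 4: 0→16, due 16, tardiness 0
Build 6: 16→29, due 21, tardiness 8
Build 3: 29→34, due 27, tardiness 7
Build 2: 34→48, due 35, tardiness 13
Build 5: 48→65, due 47, tardiness 18
Build 1: 65→80, due 48, tardiness 32
Sum = 0+8+7+13+18+32 = 78.

78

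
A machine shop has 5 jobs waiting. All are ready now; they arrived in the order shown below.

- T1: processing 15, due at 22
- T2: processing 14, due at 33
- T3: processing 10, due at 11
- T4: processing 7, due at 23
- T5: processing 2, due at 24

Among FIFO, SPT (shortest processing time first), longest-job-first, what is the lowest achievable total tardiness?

FIFO (arrival order): T1 T2 T3 T4 T5.
T1: 0→15, due 22, tardiness 0
T2: 15→29, due 33, tardiness 0
T3: 29→39, due 11, tardiness 28
T4: 39→46, due 23, tardiness 23
T5: 46→48, due 24, tardiness 24
Sum = 0+0+28+23+24 = 75.
SPT (increasing processing time): T5 T4 T3 T2 T1.
T5: 0→2, due 24, tardiness 0
T4: 2→9, due 23, tardiness 0
T3: 9→19, due 11, tardiness 8
T2: 19→33, due 33, tardiness 0
T1: 33→48, due 22, tardiness 26
Sum = 0+0+8+0+26 = 34.
LPT (decreasing processing time): T1 T2 T3 T4 T5.
T1: 0→15, due 22, tardiness 0
T2: 15→29, due 33, tardiness 0
T3: 29→39, due 11, tardiness 28
T4: 39→46, due 23, tardiness 23
T5: 46→48, due 24, tardiness 24
Sum = 0+0+28+23+24 = 75.
FIFO 75, SPT 34, LPT 75 → minimum 34.

34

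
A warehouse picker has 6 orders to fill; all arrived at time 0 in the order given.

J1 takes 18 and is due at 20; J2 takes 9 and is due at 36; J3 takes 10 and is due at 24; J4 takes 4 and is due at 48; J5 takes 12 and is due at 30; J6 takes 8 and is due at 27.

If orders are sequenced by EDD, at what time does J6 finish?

EDD (increasing due date): J1 J3 J6 J5 J2 J4.
J1: 0→18
J3: 18→28
J6: 28→36

36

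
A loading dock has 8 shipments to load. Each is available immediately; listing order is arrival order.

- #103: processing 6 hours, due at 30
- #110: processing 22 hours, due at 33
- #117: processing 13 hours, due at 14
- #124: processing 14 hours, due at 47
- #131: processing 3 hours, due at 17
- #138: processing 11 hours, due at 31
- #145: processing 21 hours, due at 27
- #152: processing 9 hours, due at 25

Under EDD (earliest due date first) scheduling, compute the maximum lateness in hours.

EDD (increasing due date): #117 #131 #152 #145 #103 #138 #110 #124.
#117: 0→13, due 14, lateness -1
#131: 13→16, due 17, lateness -1
#152: 16→25, due 25, lateness 0
#145: 25→46, due 27, lateness 19
#103: 46→52, due 30, lateness 22
#138: 52→63, due 31, lateness 32
#110: 63→85, due 33, lateness 52
#124: 85→99, due 47, lateness 52
Maximum = 52.

52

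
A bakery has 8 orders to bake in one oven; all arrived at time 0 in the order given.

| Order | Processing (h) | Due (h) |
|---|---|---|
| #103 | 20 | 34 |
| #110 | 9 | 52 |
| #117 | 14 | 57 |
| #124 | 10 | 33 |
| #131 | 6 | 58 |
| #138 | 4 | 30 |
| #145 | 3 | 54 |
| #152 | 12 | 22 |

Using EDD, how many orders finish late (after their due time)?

EDD (increasing due date): #152 #138 #124 #103 #110 #145 #117 #131.
#152: 0→12, due 22, tardiness 0
#138: 12→16, due 30, tardiness 0
#124: 16→26, due 33, tardiness 0
#103: 26→46, due 34, tardiness 12
#110: 46→55, due 52, tardiness 3
#145: 55→58, due 54, tardiness 4
#117: 58→72, due 57, tardiness 15
#131: 72→78, due 58, tardiness 20
Late orders: 5.

5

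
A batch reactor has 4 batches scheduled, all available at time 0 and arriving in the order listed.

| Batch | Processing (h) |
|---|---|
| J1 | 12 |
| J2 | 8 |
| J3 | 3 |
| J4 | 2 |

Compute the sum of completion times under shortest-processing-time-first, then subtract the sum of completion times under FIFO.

-35

SPT (increasing processing time): J4 J3 J2 J1.
J4: 0→2
J3: 2→5
J2: 5→13
J1: 13→25
Sum = 2+5+13+25 = 45.
FIFO (arrival order): J1 J2 J3 J4.
J1: 0→12
J2: 12→20
J3: 20→23
J4: 23→25
Sum = 12+20+23+25 = 80.
Difference = 45 − 80 = -35.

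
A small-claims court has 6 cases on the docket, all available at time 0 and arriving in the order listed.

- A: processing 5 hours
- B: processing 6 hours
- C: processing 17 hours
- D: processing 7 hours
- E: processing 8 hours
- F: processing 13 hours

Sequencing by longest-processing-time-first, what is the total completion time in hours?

LPT (decreasing processing time): C F E D B A.
C: 0→17
F: 17→30
E: 30→38
D: 38→45
B: 45→51
A: 51→56
Sum = 17+30+38+45+51+56 = 237.

237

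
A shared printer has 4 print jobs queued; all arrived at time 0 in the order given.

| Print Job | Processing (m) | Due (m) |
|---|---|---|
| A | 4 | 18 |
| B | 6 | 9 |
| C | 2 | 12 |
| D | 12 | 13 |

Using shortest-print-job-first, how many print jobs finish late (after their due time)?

2

SPT (increasing processing time): C A B D.
C: 0→2, due 12, tardiness 0
A: 2→6, due 18, tardiness 0
B: 6→12, due 9, tardiness 3
D: 12→24, due 13, tardiness 11
Late print jobs: 2.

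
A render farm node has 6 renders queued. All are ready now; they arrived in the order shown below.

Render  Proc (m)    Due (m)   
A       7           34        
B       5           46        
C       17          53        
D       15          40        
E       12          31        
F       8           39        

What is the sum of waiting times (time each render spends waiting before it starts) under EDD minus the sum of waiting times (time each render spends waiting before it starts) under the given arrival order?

EDD (increasing due date): E A F D B C.
E: waits 0, runs 0→12
A: waits 12, runs 12→19
F: waits 19, runs 19→27
D: waits 27, runs 27→42
B: waits 42, runs 42→47
C: waits 47, runs 47→64
Sum = 0+12+19+27+42+47 = 147.
FIFO (arrival order): A B C D E F.
A: waits 0, runs 0→7
B: waits 7, runs 7→12
C: waits 12, runs 12→29
D: waits 29, runs 29→44
E: waits 44, runs 44→56
F: waits 56, runs 56→64
Sum = 0+7+12+29+44+56 = 148.
Difference = 147 − 148 = -1.

-1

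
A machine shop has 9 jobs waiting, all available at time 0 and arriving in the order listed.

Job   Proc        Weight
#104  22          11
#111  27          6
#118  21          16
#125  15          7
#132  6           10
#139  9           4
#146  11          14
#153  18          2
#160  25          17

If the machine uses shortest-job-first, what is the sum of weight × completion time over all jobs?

6374

SPT (increasing processing time): #132 #139 #146 #125 #153 #118 #104 #160 #111.
#132: finishes 6, weight 10, w·C = 60
#139: finishes 15, weight 4, w·C = 60
#146: finishes 26, weight 14, w·C = 364
#125: finishes 41, weight 7, w·C = 287
#153: finishes 59, weight 2, w·C = 118
#118: finishes 80, weight 16, w·C = 1280
#104: finishes 102, weight 11, w·C = 1122
#160: finishes 127, weight 17, w·C = 2159
#111: finishes 154, weight 6, w·C = 924
Sum = 60+60+364+287+118+1280+1122+2159+924 = 6374.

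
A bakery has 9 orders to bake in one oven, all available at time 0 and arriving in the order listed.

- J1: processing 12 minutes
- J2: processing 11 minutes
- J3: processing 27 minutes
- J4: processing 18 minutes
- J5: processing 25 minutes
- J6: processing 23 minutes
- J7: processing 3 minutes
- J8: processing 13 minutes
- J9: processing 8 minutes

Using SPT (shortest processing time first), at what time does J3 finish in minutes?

SPT (increasing processing time): J7 J9 J2 J1 J8 J4 J6 J5 J3.
J7: 0→3
J9: 3→11
J2: 11→22
J1: 22→34
J8: 34→47
J4: 47→65
J6: 65→88
J5: 88→113
J3: 113→140

140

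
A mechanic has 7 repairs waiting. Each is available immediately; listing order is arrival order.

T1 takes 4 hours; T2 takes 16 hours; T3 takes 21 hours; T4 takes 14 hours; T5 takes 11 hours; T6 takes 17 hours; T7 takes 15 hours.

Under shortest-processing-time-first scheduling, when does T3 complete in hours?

98

SPT (increasing processing time): T1 T5 T4 T7 T2 T6 T3.
T1: 0→4
T5: 4→15
T4: 15→29
T7: 29→44
T2: 44→60
T6: 60→77
T3: 77→98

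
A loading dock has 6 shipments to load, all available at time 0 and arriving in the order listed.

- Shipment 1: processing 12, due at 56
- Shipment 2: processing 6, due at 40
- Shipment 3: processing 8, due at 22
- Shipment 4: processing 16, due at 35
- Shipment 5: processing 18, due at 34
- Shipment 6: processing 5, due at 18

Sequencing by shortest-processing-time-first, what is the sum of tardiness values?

43

SPT (increasing processing time): Shipment 6 Shipment 2 Shipment 3 Shipment 1 Shipment 4 Shipment 5.
Shipment 6: 0→5, due 18, tardiness 0
Shipment 2: 5→11, due 40, tardiness 0
Shipment 3: 11→19, due 22, tardiness 0
Shipment 1: 19→31, due 56, tardiness 0
Shipment 4: 31→47, due 35, tardiness 12
Shipment 5: 47→65, due 34, tardiness 31
Sum = 0+0+0+0+12+31 = 43.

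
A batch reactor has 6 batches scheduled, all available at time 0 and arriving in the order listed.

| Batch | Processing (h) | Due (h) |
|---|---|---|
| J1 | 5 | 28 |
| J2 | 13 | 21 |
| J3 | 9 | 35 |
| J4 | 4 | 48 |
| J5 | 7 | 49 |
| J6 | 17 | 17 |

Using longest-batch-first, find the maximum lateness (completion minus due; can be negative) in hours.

23

LPT (decreasing processing time): J6 J2 J3 J5 J1 J4.
J6: 0→17, due 17, lateness 0
J2: 17→30, due 21, lateness 9
J3: 30→39, due 35, lateness 4
J5: 39→46, due 49, lateness -3
J1: 46→51, due 28, lateness 23
J4: 51→55, due 48, lateness 7
Maximum = 23.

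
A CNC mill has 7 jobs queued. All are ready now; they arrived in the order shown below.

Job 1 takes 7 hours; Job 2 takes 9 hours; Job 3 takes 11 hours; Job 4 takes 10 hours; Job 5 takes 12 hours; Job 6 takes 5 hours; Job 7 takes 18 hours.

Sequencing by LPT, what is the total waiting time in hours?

LPT (decreasing processing time): Job 7 Job 5 Job 3 Job 4 Job 2 Job 1 Job 6.
Job 7: waits 0, runs 0→18
Job 5: waits 18, runs 18→30
Job 3: waits 30, runs 30→41
Job 4: waits 41, runs 41→51
Job 2: waits 51, runs 51→60
Job 1: waits 60, runs 60→67
Job 6: waits 67, runs 67→72
Sum = 0+18+30+41+51+60+67 = 267.

267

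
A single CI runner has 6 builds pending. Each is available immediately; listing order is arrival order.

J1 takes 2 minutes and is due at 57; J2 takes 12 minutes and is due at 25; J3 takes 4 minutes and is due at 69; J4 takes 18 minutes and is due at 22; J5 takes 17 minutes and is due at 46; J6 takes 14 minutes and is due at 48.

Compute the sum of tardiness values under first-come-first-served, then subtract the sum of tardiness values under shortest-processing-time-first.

FIFO (arrival order): J1 J2 J3 J4 J5 J6.
J1: 0→2, due 57, tardiness 0
J2: 2→14, due 25, tardiness 0
J3: 14→18, due 69, tardiness 0
J4: 18→36, due 22, tardiness 14
J5: 36→53, due 46, tardiness 7
J6: 53→67, due 48, tardiness 19
Sum = 0+0+0+14+7+19 = 40.
SPT (increasing processing time): J1 J3 J2 J6 J5 J4.
J1: 0→2, due 57, tardiness 0
J3: 2→6, due 69, tardiness 0
J2: 6→18, due 25, tardiness 0
J6: 18→32, due 48, tardiness 0
J5: 32→49, due 46, tardiness 3
J4: 49→67, due 22, tardiness 45
Sum = 0+0+0+0+3+45 = 48.
Difference = 40 − 48 = -8.

-8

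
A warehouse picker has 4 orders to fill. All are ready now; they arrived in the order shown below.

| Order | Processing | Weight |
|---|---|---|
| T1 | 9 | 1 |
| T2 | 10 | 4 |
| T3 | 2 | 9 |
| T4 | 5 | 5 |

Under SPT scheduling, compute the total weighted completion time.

SPT (increasing processing time): T3 T4 T1 T2.
T3: finishes 2, weight 9, w·C = 18
T4: finishes 7, weight 5, w·C = 35
T1: finishes 16, weight 1, w·C = 16
T2: finishes 26, weight 4, w·C = 104
Sum = 18+35+16+104 = 173.

173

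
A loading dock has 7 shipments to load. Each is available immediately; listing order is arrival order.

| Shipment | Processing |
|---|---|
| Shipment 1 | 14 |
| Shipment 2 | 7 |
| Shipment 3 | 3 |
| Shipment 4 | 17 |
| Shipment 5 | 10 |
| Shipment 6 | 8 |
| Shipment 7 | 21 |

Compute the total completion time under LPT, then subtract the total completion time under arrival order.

110

LPT (decreasing processing time): Shipment 7 Shipment 4 Shipment 1 Shipment 5 Shipment 6 Shipment 2 Shipment 3.
Shipment 7: 0→21
Shipment 4: 21→38
Shipment 1: 38→52
Shipment 5: 52→62
Shipment 6: 62→70
Shipment 2: 70→77
Shipment 3: 77→80
Sum = 21+38+52+62+70+77+80 = 400.
FIFO (arrival order): Shipment 1 Shipment 2 Shipment 3 Shipment 4 Shipment 5 Shipment 6 Shipment 7.
Shipment 1: 0→14
Shipment 2: 14→21
Shipment 3: 21→24
Shipment 4: 24→41
Shipment 5: 41→51
Shipment 6: 51→59
Shipment 7: 59→80
Sum = 14+21+24+41+51+59+80 = 290.
Difference = 400 − 290 = 110.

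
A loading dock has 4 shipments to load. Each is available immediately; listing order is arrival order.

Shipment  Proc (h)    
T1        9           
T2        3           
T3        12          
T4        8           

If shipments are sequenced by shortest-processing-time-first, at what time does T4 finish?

11

SPT (increasing processing time): T2 T4 T1 T3.
T2: 0→3
T4: 3→11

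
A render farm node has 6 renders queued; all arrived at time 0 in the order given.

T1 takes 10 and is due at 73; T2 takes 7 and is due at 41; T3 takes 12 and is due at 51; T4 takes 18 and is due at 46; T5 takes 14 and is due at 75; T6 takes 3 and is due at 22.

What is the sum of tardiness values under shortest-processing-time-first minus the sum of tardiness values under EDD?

SPT (increasing processing time): T6 T2 T1 T3 T5 T4.
T6: 0→3, due 22, tardiness 0
T2: 3→10, due 41, tardiness 0
T1: 10→20, due 73, tardiness 0
T3: 20→32, due 51, tardiness 0
T5: 32→46, due 75, tardiness 0
T4: 46→64, due 46, tardiness 18
Sum = 0+0+0+0+0+18 = 18.
EDD (increasing due date): T6 T2 T4 T3 T1 T5.
T6: 0→3, due 22, tardiness 0
T2: 3→10, due 41, tardiness 0
T4: 10→28, due 46, tardiness 0
T3: 28→40, due 51, tardiness 0
T1: 40→50, due 73, tardiness 0
T5: 50→64, due 75, tardiness 0
Sum = 0+0+0+0+0+0 = 0.
Difference = 18 − 0 = 18.

18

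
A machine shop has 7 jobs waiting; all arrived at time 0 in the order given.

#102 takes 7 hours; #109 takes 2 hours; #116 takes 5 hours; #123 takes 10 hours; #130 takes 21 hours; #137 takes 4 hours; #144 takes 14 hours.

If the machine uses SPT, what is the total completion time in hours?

170

SPT (increasing processing time): #109 #137 #116 #102 #123 #144 #130.
#109: 0→2
#137: 2→6
#116: 6→11
#102: 11→18
#123: 18→28
#144: 28→42
#130: 42→63
Sum = 2+6+11+18+28+42+63 = 170.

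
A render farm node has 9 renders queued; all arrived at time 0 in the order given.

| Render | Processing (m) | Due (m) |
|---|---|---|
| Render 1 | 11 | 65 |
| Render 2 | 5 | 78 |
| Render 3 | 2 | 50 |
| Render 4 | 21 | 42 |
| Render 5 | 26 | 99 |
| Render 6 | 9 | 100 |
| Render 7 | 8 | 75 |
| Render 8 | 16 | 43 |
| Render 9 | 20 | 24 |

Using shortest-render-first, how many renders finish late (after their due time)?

4

SPT (increasing processing time): Render 3 Render 2 Render 7 Render 6 Render 1 Render 8 Render 9 Render 4 Render 5.
Render 3: 0→2, due 50, tardiness 0
Render 2: 2→7, due 78, tardiness 0
Render 7: 7→15, due 75, tardiness 0
Render 6: 15→24, due 100, tardiness 0
Render 1: 24→35, due 65, tardiness 0
Render 8: 35→51, due 43, tardiness 8
Render 9: 51→71, due 24, tardiness 47
Render 4: 71→92, due 42, tardiness 50
Render 5: 92→118, due 99, tardiness 19
Late renders: 4.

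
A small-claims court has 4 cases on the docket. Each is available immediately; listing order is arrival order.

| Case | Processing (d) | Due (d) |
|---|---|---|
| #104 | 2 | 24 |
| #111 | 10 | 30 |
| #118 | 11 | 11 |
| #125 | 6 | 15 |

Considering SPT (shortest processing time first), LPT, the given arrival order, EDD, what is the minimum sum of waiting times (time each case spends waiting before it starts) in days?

28

SPT (increasing processing time): #104 #125 #111 #118.
#104: waits 0, runs 0→2
#125: waits 2, runs 2→8
#111: waits 8, runs 8→18
#118: waits 18, runs 18→29
Sum = 0+2+8+18 = 28.
LPT (decreasing processing time): #118 #111 #125 #104.
#118: waits 0, runs 0→11
#111: waits 11, runs 11→21
#125: waits 21, runs 21→27
#104: waits 27, runs 27→29
Sum = 0+11+21+27 = 59.
FIFO (arrival order): #104 #111 #118 #125.
#104: waits 0, runs 0→2
#111: waits 2, runs 2→12
#118: waits 12, runs 12→23
#125: waits 23, runs 23→29
Sum = 0+2+12+23 = 37.
EDD (increasing due date): #118 #125 #104 #111.
#118: waits 0, runs 0→11
#125: waits 11, runs 11→17
#104: waits 17, runs 17→19
#111: waits 19, runs 19→29
Sum = 0+11+17+19 = 47.
SPT 28, LPT 59, FIFO 37, EDD 47 → minimum 28.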